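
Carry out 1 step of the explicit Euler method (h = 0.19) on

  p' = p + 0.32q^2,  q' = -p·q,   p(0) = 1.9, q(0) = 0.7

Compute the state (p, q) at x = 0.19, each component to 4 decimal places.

Euler on (p,q): p_{n+1} = p_n + h·p', q_{n+1} = q_n + h·q'.
0.000000: (1.900000, 0.700000); f=(2.056800, -1.330000) → (2.290792, 0.447300)
(p(0.19), q(0.19)) ≈ (2.2908, 0.4473)

2.2908, 0.4473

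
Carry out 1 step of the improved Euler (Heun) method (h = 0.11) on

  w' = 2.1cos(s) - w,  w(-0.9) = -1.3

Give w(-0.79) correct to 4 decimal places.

Heun: k1 = f(s_n, w_n); k2 = f(s_n + h, w_n + h·k1); w_{n+1} = w_n + (h/2)·(k1 + k2).
s=-0.900000, w=-1.300000:
  k1 = f(-0.900000, -1.300000) = 2.605381
  k2 = f(-0.790000, -1.013408) = 2.491483
  w ← -1.300000 + (0.11/2)·(2.605381 + 2.491483) = -1.019672
w(-0.79) ≈ -1.0197

-1.0197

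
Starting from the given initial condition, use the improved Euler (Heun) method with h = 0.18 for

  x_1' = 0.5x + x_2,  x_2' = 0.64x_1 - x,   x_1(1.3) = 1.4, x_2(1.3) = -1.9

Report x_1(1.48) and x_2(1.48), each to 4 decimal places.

1.1766, -2.0019

Heun on (x_1,x_2): k1 = f(x_n, state_n); k2 = f(x_n + h, state_n + h·k1); state_{n+1} = state_n + (h/2)·(k1 + k2).
1.300000: (1.400000, -1.900000)
  k1 = (-1.250000, -0.404000)
  predictor → (1.175000, -1.972720)
  k2 = (-1.232720, -0.728000)
  → (1.176555, -2.001880)
(x_1(1.48), x_2(1.48)) ≈ (1.1766, -2.0019)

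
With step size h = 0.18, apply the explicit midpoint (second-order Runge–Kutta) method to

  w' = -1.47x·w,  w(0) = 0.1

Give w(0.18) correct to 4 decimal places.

Midpoint: k1 = f(x_n, w_n); k2 = f(x_n + h/2, w_n + (h/2)·k1); w_{n+1} = w_n + h·k2.
x=0.000000, w=0.100000:
  k1 = f(0.000000, 0.100000) = 0.000000
  k2 = f(0.090000, 0.100000) = -0.013230
  w ← 0.100000 + 0.18·(-0.013230) = 0.097619
w(0.18) ≈ 0.0976

0.0976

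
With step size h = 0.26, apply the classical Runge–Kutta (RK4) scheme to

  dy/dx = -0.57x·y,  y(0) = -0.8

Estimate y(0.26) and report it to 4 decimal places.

RK4: k1 = f(x_n, y_n); k2 = f(x_n + h/2, y_n + (h/2)·k1); k3 = f(x_n + h/2, y_n + (h/2)·k2); k4 = f(x_n + h, y_n + h·k3); y_{n+1} = y_n + (h/6)·(k1 + 2k2 + 2k3 + k4).
x=0.000000, y=-0.800000:
  k1 = f(0.000000, -0.800000) = 0.000000
  k2 = f(0.130000, -0.800000) = 0.059280
  k3 = f(0.130000, -0.792294) = 0.058709
  k4 = f(0.260000, -0.784736) = 0.116298
  y ← -0.800000 + (0.26/6)·(k1 + 2k2 + 2k3 + k4) = -0.784735
y(0.26) ≈ -0.7847

-0.7847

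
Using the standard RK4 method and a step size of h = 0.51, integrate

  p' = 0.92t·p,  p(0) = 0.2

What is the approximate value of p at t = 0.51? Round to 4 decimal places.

0.2254

RK4: k1 = f(t_n, p_n); k2 = f(t_n + h/2, p_n + (h/2)·k1); k3 = f(t_n + h/2, p_n + (h/2)·k2); k4 = f(t_n + h, p_n + h·k3); p_{n+1} = p_n + (h/6)·(k1 + 2k2 + 2k3 + k4).
t=0.000000, p=0.200000:
  k1 = f(0.000000, 0.200000) = 0.000000
  k2 = f(0.255000, 0.200000) = 0.046920
  k3 = f(0.255000, 0.211965) = 0.049727
  k4 = f(0.510000, 0.225361) = 0.105739
  p ← 0.200000 + (0.51/6)·(k1 + 2k2 + 2k3 + k4) = 0.225418
p(0.51) ≈ 0.2254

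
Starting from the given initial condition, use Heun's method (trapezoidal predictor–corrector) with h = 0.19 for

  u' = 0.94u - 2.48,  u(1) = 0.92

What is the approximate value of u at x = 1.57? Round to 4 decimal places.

-0.2906

Heun: k1 = f(x_n, u_n); k2 = f(x_n + h, u_n + h·k1); u_{n+1} = u_n + (h/2)·(k1 + k2).
x=1.000000, u=0.920000:
  k1 = f(1.000000, 0.920000) = -1.615200
  k2 = f(1.190000, 0.613112) = -1.903675
  u ← 0.920000 + (0.19/2)·(-1.615200 + (-1.903675)) = 0.585707
x=1.190000, u=0.585707:
  k1 = f(1.190000, 0.585707) = -1.929436
  k2 = f(1.380000, 0.219114) = -2.274033
  u ← 0.585707 + (0.19/2)·(-1.929436 + (-2.274033)) = 0.186377
x=1.380000, u=0.186377:
  k1 = f(1.380000, 0.186377) = -2.304805
  k2 = f(1.570000, -0.251536) = -2.716443
  u ← 0.186377 + (0.19/2)·(-2.304805 + (-2.716443)) = -0.290641
u(1.57) ≈ -0.2906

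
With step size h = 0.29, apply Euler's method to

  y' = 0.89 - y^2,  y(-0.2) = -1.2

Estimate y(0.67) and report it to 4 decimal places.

-2.1568

Euler: y_{n+1} = y_n + h·f(x_n, y_n).
x=-0.200000, y=-1.200000: f=-0.550000 → y ← -1.200000 + 0.29·(-0.550000) = -1.359500
x=0.090000, y=-1.359500: f=-0.958240 → y ← -1.359500 + 0.29·(-0.958240) = -1.637390
x=0.380000, y=-1.637390: f=-1.791045 → y ← -1.637390 + 0.29·(-1.791045) = -2.156793
y(0.67) ≈ -2.1568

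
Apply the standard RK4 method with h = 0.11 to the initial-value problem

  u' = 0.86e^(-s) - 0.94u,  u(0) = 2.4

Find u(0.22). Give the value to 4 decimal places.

RK4: k1 = f(s_n, u_n); k2 = f(s_n + h/2, u_n + (h/2)·k1); k3 = f(s_n + h/2, u_n + (h/2)·k2); k4 = f(s_n + h, u_n + h·k3); u_{n+1} = u_n + (h/6)·(k1 + 2k2 + 2k3 + k4).
s=0.000000, u=2.400000:
  k1 = f(0.000000, 2.400000) = -1.396000
  k2 = f(0.055000, 2.323220) = -1.369850
  k3 = f(0.055000, 2.324658) = -1.371202
  k4 = f(0.110000, 2.249168) = -1.343800
  u ← 2.400000 + (0.11/6)·(k1 + 2k2 + 2k3 + k4) = 2.249265
s=0.110000, u=2.249265:
  k1 = f(0.110000, 2.249265) = -1.343892
  k2 = f(0.165000, 2.175351) = -1.315641
  k3 = f(0.165000, 2.176905) = -1.317102
  k4 = f(0.220000, 2.104384) = -1.287955
  u ← 2.249265 + (0.11/6)·(k1 + 2k2 + 2k3 + k4) = 2.104481
u(0.22) ≈ 2.1045

2.1045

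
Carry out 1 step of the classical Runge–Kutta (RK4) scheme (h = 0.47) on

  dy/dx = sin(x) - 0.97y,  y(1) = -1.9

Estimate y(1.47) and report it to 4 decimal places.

RK4: k1 = f(x_n, y_n); k2 = f(x_n + h/2, y_n + (h/2)·k1); k3 = f(x_n + h/2, y_n + (h/2)·k2); k4 = f(x_n + h, y_n + h·k3); y_{n+1} = y_n + (h/6)·(k1 + 2k2 + 2k3 + k4).
x=1.000000, y=-1.900000:
  k1 = f(1.000000, -1.900000) = 2.684471
  k2 = f(1.235000, -1.269149) = 2.175223
  k3 = f(1.235000, -1.388823) = 2.291306
  k4 = f(1.470000, -0.823086) = 1.793318
  y ← -1.900000 + (0.47/6)·(k1 + 2k2 + 2k3 + k4) = -0.849484
y(1.47) ≈ -0.8495

-0.8495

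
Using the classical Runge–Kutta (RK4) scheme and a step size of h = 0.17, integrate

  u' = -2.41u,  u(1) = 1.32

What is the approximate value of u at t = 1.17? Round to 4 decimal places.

0.8764

RK4: k1 = f(t_n, u_n); k2 = f(t_n + h/2, u_n + (h/2)·k1); k3 = f(t_n + h/2, u_n + (h/2)·k2); k4 = f(t_n + h, u_n + h·k3); u_{n+1} = u_n + (h/6)·(k1 + 2k2 + 2k3 + k4).
t=1.000000, u=1.320000:
  k1 = f(1.000000, 1.320000) = -3.181200
  k2 = f(1.085000, 1.049598) = -2.529531
  k3 = f(1.085000, 1.104990) = -2.663026
  k4 = f(1.170000, 0.867286) = -2.090158
  u ← 1.320000 + (0.17/6)·(k1 + 2k2 + 2k3 + k4) = 0.876400
u(1.17) ≈ 0.8764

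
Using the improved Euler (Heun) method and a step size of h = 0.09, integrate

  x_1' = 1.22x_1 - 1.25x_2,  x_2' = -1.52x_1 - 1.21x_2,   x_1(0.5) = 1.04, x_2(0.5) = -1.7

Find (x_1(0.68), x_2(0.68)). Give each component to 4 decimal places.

Heun on (x_1,x_2): k1 = f(s_n, state_n); k2 = f(s_n + h, state_n + h·k1); state_{n+1} = state_n + (h/2)·(k1 + k2).
0.500000: (1.040000, -1.700000)
  k1 = (3.393800, 0.476200)
  predictor → (1.345442, -1.657142)
  k2 = (3.712867, -0.039930)
  → (1.359800, -1.680368)
0.590000: (1.359800, -1.680368)
  k1 = (3.759416, -0.033651)
  predictor → (1.698147, -1.683396)
  k2 = (4.175985, -0.544274)
  → (1.716893, -1.706374)
(x_1(0.68), x_2(0.68)) ≈ (1.7169, -1.7064)

1.7169, -1.7064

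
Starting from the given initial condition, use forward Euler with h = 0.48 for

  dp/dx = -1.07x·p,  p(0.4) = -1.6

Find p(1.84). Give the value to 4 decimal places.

-0.2101

Euler: p_{n+1} = p_n + h·f(x_n, p_n).
x=0.400000, p=-1.600000: f=0.684800 → p ← -1.600000 + 0.48·0.684800 = -1.271296
x=0.880000, p=-1.271296: f=1.197052 → p ← -1.271296 + 0.48·1.197052 = -0.696711
x=1.360000, p=-0.696711: f=1.013854 → p ← -0.696711 + 0.48·1.013854 = -0.210061
p(1.84) ≈ -0.2101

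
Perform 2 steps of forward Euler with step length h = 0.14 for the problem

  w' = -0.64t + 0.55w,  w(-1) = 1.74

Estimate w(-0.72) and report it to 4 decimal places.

2.1918

Euler: w_{n+1} = w_n + h·f(t_n, w_n).
t=-1.000000, w=1.740000: f=1.597000 → w ← 1.740000 + 0.14·1.597000 = 1.963580
t=-0.860000, w=1.963580: f=1.630369 → w ← 1.963580 + 0.14·1.630369 = 2.191832
w(-0.72) ≈ 2.1918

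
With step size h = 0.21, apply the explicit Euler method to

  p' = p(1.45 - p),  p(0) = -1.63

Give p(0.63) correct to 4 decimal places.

-11.8229

Euler: p_{n+1} = p_n + h·f(t_n, p_n).
t=0.000000, p=-1.630000: f=-5.020400 → p ← -1.630000 + 0.21·(-5.020400) = -2.684284
t=0.210000, p=-2.684284: f=-11.097592 → p ← -2.684284 + 0.21·(-11.097592) = -5.014778
t=0.420000, p=-5.014778: f=-32.419431 → p ← -5.014778 + 0.21·(-32.419431) = -11.822859
p(0.63) ≈ -11.8229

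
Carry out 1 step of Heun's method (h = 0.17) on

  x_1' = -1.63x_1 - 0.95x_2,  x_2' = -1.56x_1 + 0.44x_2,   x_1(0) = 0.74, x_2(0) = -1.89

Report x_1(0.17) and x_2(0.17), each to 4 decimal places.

0.8536, -2.2535

Heun on (x_1,x_2): k1 = f(t_n, state_n); k2 = f(t_n + h, state_n + h·k1); state_{n+1} = state_n + (h/2)·(k1 + k2).
0.000000: (0.740000, -1.890000)
  k1 = (0.589300, -1.986000)
  predictor → (0.840181, -2.227620)
  k2 = (0.746744, -2.290835)
  → (0.853564, -2.253531)
(x_1(0.17), x_2(0.17)) ≈ (0.8536, -2.2535)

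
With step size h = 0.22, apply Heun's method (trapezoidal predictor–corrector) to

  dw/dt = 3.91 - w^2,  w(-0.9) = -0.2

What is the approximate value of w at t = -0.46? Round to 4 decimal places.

Heun: k1 = f(t_n, w_n); k2 = f(t_n + h, w_n + h·k1); w_{n+1} = w_n + (h/2)·(k1 + k2).
t=-0.900000, w=-0.200000:
  k1 = f(-0.900000, -0.200000) = 3.870000
  k2 = f(-0.680000, 0.651400) = 3.485678
  w ← -0.200000 + (0.22/2)·(3.870000 + 3.485678) = 0.609125
t=-0.680000, w=0.609125:
  k1 = f(-0.680000, 0.609125) = 3.538967
  k2 = f(-0.460000, 1.387697) = 1.984296
  w ← 0.609125 + (0.22/2)·(3.538967 + 1.984296) = 1.216684
w(-0.46) ≈ 1.2167

1.2167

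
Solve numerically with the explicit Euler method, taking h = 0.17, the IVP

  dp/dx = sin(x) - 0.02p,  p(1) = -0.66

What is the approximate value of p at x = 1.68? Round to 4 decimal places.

-0.0194

Euler: p_{n+1} = p_n + h·f(x_n, p_n).
x=1.000000, p=-0.660000: f=0.854671 → p ← -0.660000 + 0.17·0.854671 = -0.514706
x=1.170000, p=-0.514706: f=0.931045 → p ← -0.514706 + 0.17·0.931045 = -0.356428
x=1.340000, p=-0.356428: f=0.980613 → p ← -0.356428 + 0.17·0.980613 = -0.189724
x=1.510000, p=-0.189724: f=1.001947 → p ← -0.189724 + 0.17·1.001947 = -0.019393
p(1.68) ≈ -0.0194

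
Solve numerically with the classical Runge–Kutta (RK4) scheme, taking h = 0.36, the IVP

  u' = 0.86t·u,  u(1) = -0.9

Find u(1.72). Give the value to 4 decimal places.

RK4: k1 = f(t_n, u_n); k2 = f(t_n + h/2, u_n + (h/2)·k1); k3 = f(t_n + h/2, u_n + (h/2)·k2); k4 = f(t_n + h, u_n + h·k3); u_{n+1} = u_n + (h/6)·(k1 + 2k2 + 2k3 + k4).
t=1.000000, u=-0.900000:
  k1 = f(1.000000, -0.900000) = -0.774000
  k2 = f(1.180000, -1.039320) = -1.054702
  k3 = f(1.180000, -1.089846) = -1.105976
  k4 = f(1.360000, -1.298151) = -1.518318
  u ← -0.900000 + (0.36/6)·(k1 + 2k2 + 2k3 + k4) = -1.296820
t=1.360000, u=-1.296820:
  k1 = f(1.360000, -1.296820) = -1.516761
  k2 = f(1.540000, -1.569837) = -2.079093
  k3 = f(1.540000, -1.671057) = -2.213148
  k4 = f(1.720000, -2.093554) = -3.096785
  u ← -1.296820 + (0.36/6)·(k1 + 2k2 + 2k3 + k4) = -2.088702
u(1.72) ≈ -2.0887

-2.0887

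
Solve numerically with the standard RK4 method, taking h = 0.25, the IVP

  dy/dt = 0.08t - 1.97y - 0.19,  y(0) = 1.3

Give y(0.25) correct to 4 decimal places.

0.7594

RK4: k1 = f(t_n, y_n); k2 = f(t_n + h/2, y_n + (h/2)·k1); k3 = f(t_n + h/2, y_n + (h/2)·k2); k4 = f(t_n + h, y_n + h·k3); y_{n+1} = y_n + (h/6)·(k1 + 2k2 + 2k3 + k4).
t=0.000000, y=1.300000:
  k1 = f(0.000000, 1.300000) = -2.751000
  k2 = f(0.125000, 0.956125) = -2.063566
  k3 = f(0.125000, 1.042054) = -2.232847
  k4 = f(0.250000, 0.741788) = -1.631323
  y ← 1.300000 + (0.25/6)·(k1 + 2k2 + 2k3 + k4) = 0.759369
y(0.25) ≈ 0.7594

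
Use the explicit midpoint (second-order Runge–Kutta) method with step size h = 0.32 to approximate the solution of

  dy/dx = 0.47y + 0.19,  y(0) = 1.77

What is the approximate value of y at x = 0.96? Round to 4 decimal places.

3.0046

Midpoint: k1 = f(x_n, y_n); k2 = f(x_n + h/2, y_n + (h/2)·k1); y_{n+1} = y_n + h·k2.
x=0.000000, y=1.770000:
  k1 = f(0.000000, 1.770000) = 1.021900
  k2 = f(0.160000, 1.933504) = 1.098747
  y ← 1.770000 + 0.32·1.098747 = 2.121599
x=0.320000, y=2.121599:
  k1 = f(0.320000, 2.121599) = 1.187152
  k2 = f(0.480000, 2.311543) = 1.276425
  y ← 2.121599 + 0.32·1.276425 = 2.530055
x=0.640000, y=2.530055:
  k1 = f(0.640000, 2.530055) = 1.379126
  k2 = f(0.800000, 2.750715) = 1.482836
  y ← 2.530055 + 0.32·1.482836 = 3.004563
y(0.96) ≈ 3.0046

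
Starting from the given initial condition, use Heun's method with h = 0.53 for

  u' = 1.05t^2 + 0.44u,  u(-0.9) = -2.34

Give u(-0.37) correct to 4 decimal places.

Heun: k1 = f(t_n, u_n); k2 = f(t_n + h, u_n + h·k1); u_{n+1} = u_n + (h/2)·(k1 + k2).
t=-0.900000, u=-2.340000:
  k1 = f(-0.900000, -2.340000) = -0.179100
  k2 = f(-0.370000, -2.434923) = -0.927621
  u ← -2.340000 + (0.53/2)·(-0.179100 + (-0.927621)) = -2.633281
u(-0.37) ≈ -2.6333

-2.6333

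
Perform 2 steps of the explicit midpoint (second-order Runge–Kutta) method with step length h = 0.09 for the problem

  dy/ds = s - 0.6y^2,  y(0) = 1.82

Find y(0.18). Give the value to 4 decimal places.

1.5377

Midpoint: k1 = f(s_n, y_n); k2 = f(s_n + h/2, y_n + (h/2)·k1); y_{n+1} = y_n + h·k2.
s=0.000000, y=1.820000:
  k1 = f(0.000000, 1.820000) = -1.987440
  k2 = f(0.045000, 1.730565) = -1.751914
  y ← 1.820000 + 0.09·(-1.751914) = 1.662328
s=0.090000, y=1.662328:
  k1 = f(0.090000, 1.662328) = -1.568000
  k2 = f(0.135000, 1.591768) = -1.385235
  y ← 1.662328 + 0.09·(-1.385235) = 1.537657
y(0.18) ≈ 1.5377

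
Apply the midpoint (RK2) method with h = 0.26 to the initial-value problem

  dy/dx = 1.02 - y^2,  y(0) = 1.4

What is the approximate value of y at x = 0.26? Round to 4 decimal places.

Midpoint: k1 = f(x_n, y_n); k2 = f(x_n + h/2, y_n + (h/2)·k1); y_{n+1} = y_n + h·k2.
x=0.000000, y=1.400000:
  k1 = f(0.000000, 1.400000) = -0.940000
  k2 = f(0.130000, 1.277800) = -0.612773
  y ← 1.400000 + 0.26·(-0.612773) = 1.240679
y(0.26) ≈ 1.2407

1.2407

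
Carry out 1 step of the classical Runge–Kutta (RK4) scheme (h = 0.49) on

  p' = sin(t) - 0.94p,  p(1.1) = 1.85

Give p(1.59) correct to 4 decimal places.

1.5478

RK4: k1 = f(t_n, p_n); k2 = f(t_n + h/2, p_n + (h/2)·k1); k3 = f(t_n + h/2, p_n + (h/2)·k2); k4 = f(t_n + h, p_n + h·k3); p_{n+1} = p_n + (h/6)·(k1 + 2k2 + 2k3 + k4).
t=1.100000, p=1.850000:
  k1 = f(1.100000, 1.850000) = -0.847793
  k2 = f(1.345000, 1.642291) = -0.569137
  k3 = f(1.345000, 1.710561) = -0.633312
  k4 = f(1.590000, 1.539677) = -0.447481
  p ← 1.850000 + (0.49/6)·(k1 + 2k2 + 2k3 + k4) = 1.547819
p(1.59) ≈ 1.5478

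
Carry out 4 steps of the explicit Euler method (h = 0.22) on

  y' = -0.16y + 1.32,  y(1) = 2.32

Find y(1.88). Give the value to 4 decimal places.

Euler: y_{n+1} = y_n + h·f(x_n, y_n).
x=1.000000, y=2.320000: f=0.948800 → y ← 2.320000 + 0.22·0.948800 = 2.528736
x=1.220000, y=2.528736: f=0.915402 → y ← 2.528736 + 0.22·0.915402 = 2.730124
x=1.440000, y=2.730124: f=0.883180 → y ← 2.730124 + 0.22·0.883180 = 2.924424
x=1.660000, y=2.924424: f=0.852092 → y ← 2.924424 + 0.22·0.852092 = 3.111884
y(1.88) ≈ 3.1119

3.1119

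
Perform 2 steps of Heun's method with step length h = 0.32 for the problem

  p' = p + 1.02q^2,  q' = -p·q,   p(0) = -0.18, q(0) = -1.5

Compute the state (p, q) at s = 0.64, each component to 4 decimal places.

1.5278, -0.9984

Heun on (p,q): k1 = f(s_n, state_n); k2 = f(s_n + h, state_n + h·k1); state_{n+1} = state_n + (h/2)·(k1 + k2).
0.000000: (-0.180000, -1.500000)
  k1 = (2.115000, -0.270000)
  predictor → (0.496800, -1.586400)
  k2 = (3.063798, 0.788124)
  → (0.648608, -1.417100)
0.320000: (0.648608, -1.417100)
  k1 = (2.696944, 0.919142)
  predictor → (1.511630, -1.122975)
  k2 = (2.797924, 1.697522)
  → (1.527787, -0.998434)
(p(0.64), q(0.64)) ≈ (1.5278, -0.9984)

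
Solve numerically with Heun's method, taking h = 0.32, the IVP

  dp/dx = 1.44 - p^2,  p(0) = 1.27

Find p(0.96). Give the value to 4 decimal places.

Heun: k1 = f(x_n, p_n); k2 = f(x_n + h, p_n + h·k1); p_{n+1} = p_n + (h/2)·(k1 + k2).
x=0.000000, p=1.270000:
  k1 = f(0.000000, 1.270000) = -0.172900
  k2 = f(0.320000, 1.214672) = -0.035428
  p ← 1.270000 + (0.32/2)·(-0.172900 + (-0.035428)) = 1.236668
x=0.320000, p=1.236668:
  k1 = f(0.320000, 1.236668) = -0.089347
  k2 = f(0.640000, 1.208077) = -0.019449
  p ← 1.236668 + (0.32/2)·(-0.089347 + (-0.019449)) = 1.219260
x=0.640000, p=1.219260:
  k1 = f(0.640000, 1.219260) = -0.046595
  k2 = f(0.960000, 1.204350) = -0.010458
  p ← 1.219260 + (0.32/2)·(-0.046595 + (-0.010458)) = 1.210132
p(0.96) ≈ 1.2101

1.2101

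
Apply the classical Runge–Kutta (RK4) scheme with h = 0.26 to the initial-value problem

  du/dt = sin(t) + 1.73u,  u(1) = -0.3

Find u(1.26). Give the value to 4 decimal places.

RK4: k1 = f(t_n, u_n); k2 = f(t_n + h/2, u_n + (h/2)·k1); k3 = f(t_n + h/2, u_n + (h/2)·k2); k4 = f(t_n + h, u_n + h·k3); u_{n+1} = u_n + (h/6)·(k1 + 2k2 + 2k3 + k4).
t=1.000000, u=-0.300000:
  k1 = f(1.000000, -0.300000) = 0.322471
  k2 = f(1.130000, -0.258079) = 0.457936
  k3 = f(1.130000, -0.240468) = 0.488402
  k4 = f(1.260000, -0.173015) = 0.652774
  u ← -0.300000 + (0.26/6)·(k1 + 2k2 + 2k3 + k4) = -0.175723
u(1.26) ≈ -0.1757

-0.1757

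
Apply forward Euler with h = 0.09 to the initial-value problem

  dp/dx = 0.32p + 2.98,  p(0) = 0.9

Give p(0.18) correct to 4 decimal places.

Euler: p_{n+1} = p_n + h·f(x_n, p_n).
x=0.000000, p=0.900000: f=3.268000 → p ← 0.900000 + 0.09·3.268000 = 1.194120
x=0.090000, p=1.194120: f=3.362118 → p ← 1.194120 + 0.09·3.362118 = 1.496711
p(0.18) ≈ 1.4967

1.4967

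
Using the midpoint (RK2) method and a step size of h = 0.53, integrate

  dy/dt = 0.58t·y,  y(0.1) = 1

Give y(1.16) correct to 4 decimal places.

Midpoint: k1 = f(t_n, y_n); k2 = f(t_n + h/2, y_n + (h/2)·k1); y_{n+1} = y_n + h·k2.
t=0.100000, y=1.000000:
  k1 = f(0.100000, 1.000000) = 0.058000
  k2 = f(0.365000, 1.015370) = 0.214954
  y ← 1.000000 + 0.53·0.214954 = 1.113926
t=0.630000, y=1.113926:
  k1 = f(0.630000, 1.113926) = 0.407028
  k2 = f(0.895000, 1.221788) = 0.634230
  y ← 1.113926 + 0.53·0.634230 = 1.450068
y(1.16) ≈ 1.4501

1.4501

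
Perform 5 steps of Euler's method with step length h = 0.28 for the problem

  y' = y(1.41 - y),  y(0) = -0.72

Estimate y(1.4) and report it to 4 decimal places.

-38.4706

Euler: y_{n+1} = y_n + h·f(t_n, y_n).
t=0.000000, y=-0.720000: f=-1.533600 → y ← -0.720000 + 0.28·(-1.533600) = -1.149408
t=0.280000, y=-1.149408: f=-2.941804 → y ← -1.149408 + 0.28·(-2.941804) = -1.973113
t=0.560000, y=-1.973113: f=-6.675265 → y ← -1.973113 + 0.28·(-6.675265) = -3.842187
t=0.840000, y=-3.842187: f=-20.179887 → y ← -3.842187 + 0.28·(-20.179887) = -9.492556
t=1.120000, y=-9.492556: f=-103.493119 → y ← -9.492556 + 0.28·(-103.493119) = -38.470629
y(1.4) ≈ -38.4706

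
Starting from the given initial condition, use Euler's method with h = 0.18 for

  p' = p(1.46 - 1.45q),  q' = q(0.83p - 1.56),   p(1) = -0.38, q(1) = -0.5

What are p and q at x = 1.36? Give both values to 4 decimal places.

-0.7144, -0.2120

Euler on (p,q): p_{n+1} = p_n + h·p', q_{n+1} = q_n + h·q'.
1.000000: (-0.380000, -0.500000); f=(-0.830300, 0.937700) → (-0.529454, -0.331214)
1.180000: (-0.529454, -0.331214); f=(-1.027279, 0.662245) → (-0.714364, -0.212010)
(p(1.36), q(1.36)) ≈ (-0.7144, -0.2120)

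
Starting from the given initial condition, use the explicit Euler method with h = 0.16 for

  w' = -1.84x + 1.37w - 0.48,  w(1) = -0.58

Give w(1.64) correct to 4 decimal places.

Euler: w_{n+1} = w_n + h·f(x_n, w_n).
x=1.000000, w=-0.580000: f=-3.114600 → w ← -0.580000 + 0.16·(-3.114600) = -1.078336
x=1.160000, w=-1.078336: f=-4.091720 → w ← -1.078336 + 0.16·(-4.091720) = -1.733011
x=1.320000, w=-1.733011: f=-5.283025 → w ← -1.733011 + 0.16·(-5.283025) = -2.578295
x=1.480000, w=-2.578295: f=-6.735465 → w ← -2.578295 + 0.16·(-6.735465) = -3.655970
w(1.64) ≈ -3.6560

-3.6560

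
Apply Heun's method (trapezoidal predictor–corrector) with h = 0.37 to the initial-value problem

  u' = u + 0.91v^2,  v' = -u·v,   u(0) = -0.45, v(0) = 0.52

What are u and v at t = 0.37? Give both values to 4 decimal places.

-0.5230, 0.6223

Heun on (u,v): k1 = f(t_n, state_n); k2 = f(t_n + h, state_n + h·k1); state_{n+1} = state_n + (h/2)·(k1 + k2).
0.000000: (-0.450000, 0.520000)
  k1 = (-0.203936, 0.234000)
  predictor → (-0.525456, 0.606580)
  k2 = (-0.190632, 0.318731)
  → (-0.522995, 0.622255)
(u(0.37), v(0.37)) ≈ (-0.5230, 0.6223)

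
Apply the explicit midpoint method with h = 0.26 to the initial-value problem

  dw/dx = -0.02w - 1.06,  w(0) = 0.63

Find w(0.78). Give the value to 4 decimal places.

Midpoint: k1 = f(x_n, w_n); k2 = f(x_n + h/2, w_n + (h/2)·k1); w_{n+1} = w_n + h·k2.
x=0.000000, w=0.630000:
  k1 = f(0.000000, 0.630000) = -1.072600
  k2 = f(0.130000, 0.490562) = -1.069811
  w ← 0.630000 + 0.26·(-1.069811) = 0.351849
x=0.260000, w=0.351849:
  k1 = f(0.260000, 0.351849) = -1.067037
  k2 = f(0.390000, 0.213134) = -1.064263
  w ← 0.351849 + 0.26·(-1.064263) = 0.075141
x=0.520000, w=0.075141:
  k1 = f(0.520000, 0.075141) = -1.061503
  k2 = f(0.650000, -0.062855) = -1.058743
  w ← 0.075141 + 0.26·(-1.058743) = -0.200132
w(0.78) ≈ -0.2001

-0.2001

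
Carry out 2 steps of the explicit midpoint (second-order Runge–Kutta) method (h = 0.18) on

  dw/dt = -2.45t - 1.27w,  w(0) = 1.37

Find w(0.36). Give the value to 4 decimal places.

0.7297

Midpoint: k1 = f(t_n, w_n); k2 = f(t_n + h/2, w_n + (h/2)·k1); w_{n+1} = w_n + h·k2.
t=0.000000, w=1.370000:
  k1 = f(0.000000, 1.370000) = -1.739900
  k2 = f(0.090000, 1.213409) = -1.761529
  w ← 1.370000 + 0.18·(-1.761529) = 1.052925
t=0.180000, w=1.052925:
  k1 = f(0.180000, 1.052925) = -1.778214
  k2 = f(0.270000, 0.892885) = -1.795464
  w ← 1.052925 + 0.18·(-1.795464) = 0.729741
w(0.36) ≈ 0.7297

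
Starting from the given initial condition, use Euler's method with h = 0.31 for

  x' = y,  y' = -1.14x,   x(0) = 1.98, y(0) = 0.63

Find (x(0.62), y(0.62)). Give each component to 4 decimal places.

2.1537, -0.8385

Euler on (x,y): x_{n+1} = x_n + h·x', y_{n+1} = y_n + h·y'.
0.000000: (1.980000, 0.630000); f=(0.630000, -2.257200) → (2.175300, -0.069732)
0.310000: (2.175300, -0.069732); f=(-0.069732, -2.479842) → (2.153683, -0.838483)
(x(0.62), y(0.62)) ≈ (2.1537, -0.8385)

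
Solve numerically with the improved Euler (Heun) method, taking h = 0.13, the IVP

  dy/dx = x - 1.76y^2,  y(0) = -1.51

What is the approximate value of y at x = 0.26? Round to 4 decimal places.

-4.0722

Heun: k1 = f(x_n, y_n); k2 = f(x_n + h, y_n + h·k1); y_{n+1} = y_n + (h/2)·(k1 + k2).
x=0.000000, y=-1.510000:
  k1 = f(0.000000, -1.510000) = -4.012976
  k2 = f(0.130000, -2.031687) = -7.134843
  y ← -1.510000 + (0.13/2)·(-4.012976 + (-7.134843)) = -2.234608
x=0.130000, y=-2.234608:
  k1 = f(0.130000, -2.234608) = -8.658514
  k2 = f(0.260000, -3.360215) = -19.612240
  y ← -2.234608 + (0.13/2)·(-8.658514 + (-19.612240)) = -4.072207
y(0.26) ≈ -4.0722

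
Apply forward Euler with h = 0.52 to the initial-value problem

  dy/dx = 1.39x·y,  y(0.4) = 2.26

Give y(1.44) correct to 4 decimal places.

4.8508

Euler: y_{n+1} = y_n + h·f(x_n, y_n).
x=0.400000, y=2.260000: f=1.256560 → y ← 2.260000 + 0.52·1.256560 = 2.913411
x=0.920000, y=2.913411: f=3.725670 → y ← 2.913411 + 0.52·3.725670 = 4.850760
y(1.44) ≈ 4.8508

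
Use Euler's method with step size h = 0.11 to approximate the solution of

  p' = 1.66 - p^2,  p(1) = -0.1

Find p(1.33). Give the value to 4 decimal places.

Euler: p_{n+1} = p_n + h·f(x_n, p_n).
x=1.000000, p=-0.100000: f=1.650000 → p ← -0.100000 + 0.11·1.650000 = 0.081500
x=1.110000, p=0.081500: f=1.653358 → p ← 0.081500 + 0.11·1.653358 = 0.263369
x=1.220000, p=0.263369: f=1.590637 → p ← 0.263369 + 0.11·1.590637 = 0.438339
p(1.33) ≈ 0.4383

0.4383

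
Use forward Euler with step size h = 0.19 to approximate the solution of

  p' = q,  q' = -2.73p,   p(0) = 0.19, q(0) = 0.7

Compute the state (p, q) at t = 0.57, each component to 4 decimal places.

0.5197, 0.2071

Euler on (p,q): p_{n+1} = p_n + h·p', q_{n+1} = q_n + h·q'.
0.000000: (0.190000, 0.700000); f=(0.700000, -0.518700) → (0.323000, 0.601447)
0.190000: (0.323000, 0.601447); f=(0.601447, -0.881790) → (0.437275, 0.433907)
0.380000: (0.437275, 0.433907); f=(0.433907, -1.193761) → (0.519717, 0.207092)
(p(0.57), q(0.57)) ≈ (0.5197, 0.2071)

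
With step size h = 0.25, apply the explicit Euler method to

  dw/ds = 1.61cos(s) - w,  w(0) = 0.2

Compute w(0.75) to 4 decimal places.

0.9565

Euler: w_{n+1} = w_n + h·f(s_n, w_n).
s=0.000000, w=0.200000: f=1.410000 → w ← 0.200000 + 0.25·1.410000 = 0.552500
s=0.250000, w=0.552500: f=1.007449 → w ← 0.552500 + 0.25·1.007449 = 0.804362
s=0.500000, w=0.804362: f=0.608546 → w ← 0.804362 + 0.25·0.608546 = 0.956499
w(0.75) ≈ 0.9565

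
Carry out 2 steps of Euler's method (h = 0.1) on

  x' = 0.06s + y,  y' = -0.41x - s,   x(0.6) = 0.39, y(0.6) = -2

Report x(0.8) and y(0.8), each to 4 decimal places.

Euler on (x,y): x_{n+1} = x_n + h·x', y_{n+1} = y_n + h·y'.
0.600000: (0.390000, -2.000000); f=(-1.964000, -0.759900) → (0.193600, -2.075990)
0.700000: (0.193600, -2.075990); f=(-2.033990, -0.779376) → (-0.009799, -2.153928)
(x(0.8), y(0.8)) ≈ (-0.0098, -2.1539)

-0.0098, -2.1539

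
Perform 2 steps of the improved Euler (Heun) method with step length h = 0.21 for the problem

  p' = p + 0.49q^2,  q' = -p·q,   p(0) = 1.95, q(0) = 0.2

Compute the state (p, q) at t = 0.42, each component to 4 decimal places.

Heun on (p,q): k1 = f(t_n, state_n); k2 = f(t_n + h, state_n + h·k1); state_{n+1} = state_n + (h/2)·(k1 + k2).
0.000000: (1.950000, 0.200000)
  k1 = (1.969600, -0.390000)
  predictor → (2.363616, 0.118100)
  k2 = (2.370450, -0.279143)
  → (2.405705, 0.129740)
0.210000: (2.405705, 0.129740)
  k1 = (2.413953, -0.312116)
  predictor → (2.912635, 0.064196)
  k2 = (2.914655, -0.186978)
  → (2.965209, 0.077335)
(p(0.42), q(0.42)) ≈ (2.9652, 0.0773)

2.9652, 0.0773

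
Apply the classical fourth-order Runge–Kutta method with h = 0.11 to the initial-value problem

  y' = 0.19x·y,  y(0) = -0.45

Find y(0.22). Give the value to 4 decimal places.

RK4: k1 = f(x_n, y_n); k2 = f(x_n + h/2, y_n + (h/2)·k1); k3 = f(x_n + h/2, y_n + (h/2)·k2); k4 = f(x_n + h, y_n + h·k3); y_{n+1} = y_n + (h/6)·(k1 + 2k2 + 2k3 + k4).
x=0.000000, y=-0.450000:
  k1 = f(0.000000, -0.450000) = 0.000000
  k2 = f(0.055000, -0.450000) = -0.004703
  k3 = f(0.055000, -0.450259) = -0.004705
  k4 = f(0.110000, -0.450518) = -0.009416
  y ← -0.450000 + (0.11/6)·(k1 + 2k2 + 2k3 + k4) = -0.450518
x=0.110000, y=-0.450518:
  k1 = f(0.110000, -0.450518) = -0.009416
  k2 = f(0.165000, -0.451035) = -0.014140
  k3 = f(0.165000, -0.451295) = -0.014148
  k4 = f(0.220000, -0.452074) = -0.018897
  y ← -0.450518 + (0.11/6)·(k1 + 2k2 + 2k3 + k4) = -0.452074
y(0.22) ≈ -0.4521

-0.4521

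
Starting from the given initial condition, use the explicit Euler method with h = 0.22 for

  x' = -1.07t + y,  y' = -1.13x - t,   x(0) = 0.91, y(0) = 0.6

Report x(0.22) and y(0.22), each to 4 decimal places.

1.0420, 0.3738

Euler on (x,y): x_{n+1} = x_n + h·x', y_{n+1} = y_n + h·y'.
0.000000: (0.910000, 0.600000); f=(0.600000, -1.028300) → (1.042000, 0.373774)
(x(0.22), y(0.22)) ≈ (1.0420, 0.3738)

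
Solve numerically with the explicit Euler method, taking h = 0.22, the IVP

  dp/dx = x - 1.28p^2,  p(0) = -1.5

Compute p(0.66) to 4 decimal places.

-6.4629

Euler: p_{n+1} = p_n + h·f(x_n, p_n).
x=0.000000, p=-1.500000: f=-2.880000 → p ← -1.500000 + 0.22·(-2.880000) = -2.133600
x=0.220000, p=-2.133600: f=-5.606879 → p ← -2.133600 + 0.22·(-5.606879) = -3.367113
x=0.440000, p=-3.367113: f=-14.071939 → p ← -3.367113 + 0.22·(-14.071939) = -6.462940
p(0.66) ≈ -6.4629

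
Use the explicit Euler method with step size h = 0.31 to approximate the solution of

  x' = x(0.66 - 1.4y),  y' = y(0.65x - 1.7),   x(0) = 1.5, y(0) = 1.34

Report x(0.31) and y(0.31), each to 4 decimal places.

0.9346, 1.0388

Euler on (x,y): x_{n+1} = x_n + h·x', y_{n+1} = y_n + h·y'.
0.000000: (1.500000, 1.340000); f=(-1.824000, -0.971500) → (0.934560, 1.038835)
(x(0.31), y(0.31)) ≈ (0.9346, 1.0388)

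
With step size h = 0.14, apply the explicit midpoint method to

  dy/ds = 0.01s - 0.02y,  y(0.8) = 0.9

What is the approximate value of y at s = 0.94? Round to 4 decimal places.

0.8987

Midpoint: k1 = f(s_n, y_n); k2 = f(s_n + h/2, y_n + (h/2)·k1); y_{n+1} = y_n + h·k2.
s=0.800000, y=0.900000:
  k1 = f(0.800000, 0.900000) = -0.010000
  k2 = f(0.870000, 0.899300) = -0.009286
  y ← 0.900000 + 0.14·(-0.009286) = 0.898700
y(0.94) ≈ 0.8987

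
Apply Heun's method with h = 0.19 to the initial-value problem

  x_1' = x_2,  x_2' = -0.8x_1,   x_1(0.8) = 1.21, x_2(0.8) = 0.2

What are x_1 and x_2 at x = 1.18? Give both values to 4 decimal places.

Heun on (x_1,x_2): k1 = f(x_n, state_n); k2 = f(x_n + h, state_n + h·k1); state_{n+1} = state_n + (h/2)·(k1 + k2).
0.800000: (1.210000, 0.200000)
  k1 = (0.200000, -0.968000)
  predictor → (1.248000, 0.016080)
  k2 = (0.016080, -0.998400)
  → (1.230528, 0.013192)
0.990000: (1.230528, 0.013192)
  k1 = (0.013192, -0.984422)
  predictor → (1.233034, -0.173848)
  k2 = (-0.173848, -0.986427)
  → (1.215265, -0.174039)
(x_1(1.18), x_2(1.18)) ≈ (1.2153, -0.1740)

1.2153, -0.1740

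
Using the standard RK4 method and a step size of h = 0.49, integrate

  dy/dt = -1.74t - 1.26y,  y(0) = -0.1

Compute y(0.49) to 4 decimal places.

RK4: k1 = f(t_n, y_n); k2 = f(t_n + h/2, y_n + (h/2)·k1); k3 = f(t_n + h/2, y_n + (h/2)·k2); k4 = f(t_n + h, y_n + h·k3); y_{n+1} = y_n + (h/6)·(k1 + 2k2 + 2k3 + k4).
t=0.000000, y=-0.100000:
  k1 = f(0.000000, -0.100000) = 0.126000
  k2 = f(0.245000, -0.069130) = -0.339196
  k3 = f(0.245000, -0.183103) = -0.195590
  k4 = f(0.490000, -0.195839) = -0.605843
  y ← -0.100000 + (0.49/6)·(k1 + 2k2 + 2k3 + k4) = -0.226536
y(0.49) ≈ -0.2265

-0.2265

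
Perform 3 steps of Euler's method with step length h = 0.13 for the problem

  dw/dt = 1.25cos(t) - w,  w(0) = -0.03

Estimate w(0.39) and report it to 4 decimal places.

Euler: w_{n+1} = w_n + h·f(t_n, w_n).
t=0.000000, w=-0.030000: f=1.280000 → w ← -0.030000 + 0.13·1.280000 = 0.136400
t=0.130000, w=0.136400: f=1.103052 → w ← 0.136400 + 0.13·1.103052 = 0.279797
t=0.260000, w=0.279797: f=0.928191 → w ← 0.279797 + 0.13·0.928191 = 0.400462
w(0.39) ≈ 0.4005

0.4005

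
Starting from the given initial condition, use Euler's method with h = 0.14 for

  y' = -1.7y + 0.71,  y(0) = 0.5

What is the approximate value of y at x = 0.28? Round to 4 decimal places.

Euler: y_{n+1} = y_n + h·f(x_n, y_n).
x=0.000000, y=0.500000: f=-0.140000 → y ← 0.500000 + 0.14·(-0.140000) = 0.480400
x=0.140000, y=0.480400: f=-0.106680 → y ← 0.480400 + 0.14·(-0.106680) = 0.465465
y(0.28) ≈ 0.4655

0.4655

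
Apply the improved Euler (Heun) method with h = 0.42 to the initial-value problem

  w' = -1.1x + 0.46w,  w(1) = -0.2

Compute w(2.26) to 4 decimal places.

-3.2611

Heun: k1 = f(x_n, w_n); k2 = f(x_n + h, w_n + h·k1); w_{n+1} = w_n + (h/2)·(k1 + k2).
x=1.000000, w=-0.200000:
  k1 = f(1.000000, -0.200000) = -1.192000
  k2 = f(1.420000, -0.700640) = -1.884294
  w ← -0.200000 + (0.42/2)·(-1.192000 + (-1.884294)) = -0.846022
x=1.420000, w=-0.846022:
  k1 = f(1.420000, -0.846022) = -1.951170
  k2 = f(1.840000, -1.665513) = -2.790136
  w ← -0.846022 + (0.42/2)·(-1.951170 + (-2.790136)) = -1.841696
x=1.840000, w=-1.841696:
  k1 = f(1.840000, -1.841696) = -2.871180
  k2 = f(2.260000, -3.047592) = -3.887892
  w ← -1.841696 + (0.42/2)·(-2.871180 + (-3.887892)) = -3.261101
w(2.26) ≈ -3.2611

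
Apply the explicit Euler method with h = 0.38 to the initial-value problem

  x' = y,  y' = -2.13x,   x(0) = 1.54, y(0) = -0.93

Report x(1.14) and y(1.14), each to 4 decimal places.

-0.8325, -3.4279

Euler on (x,y): x_{n+1} = x_n + h·x', y_{n+1} = y_n + h·y'.
0.000000: (1.540000, -0.930000); f=(-0.930000, -3.280200) → (1.186600, -2.176476)
0.380000: (1.186600, -2.176476); f=(-2.176476, -2.527458) → (0.359539, -3.136910)
0.760000: (0.359539, -3.136910); f=(-3.136910, -0.765818) → (-0.832487, -3.427921)
(x(1.14), y(1.14)) ≈ (-0.8325, -3.4279)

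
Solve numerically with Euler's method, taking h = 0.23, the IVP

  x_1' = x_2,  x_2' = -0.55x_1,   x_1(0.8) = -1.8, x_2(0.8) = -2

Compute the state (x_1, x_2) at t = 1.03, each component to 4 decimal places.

-2.2600, -1.7723

Euler on (x_1,x_2): x_1_{n+1} = x_1_n + h·x_1', x_2_{n+1} = x_2_n + h·x_2'.
0.800000: (-1.800000, -2.000000); f=(-2.000000, 0.990000) → (-2.260000, -1.772300)
(x_1(1.03), x_2(1.03)) ≈ (-2.2600, -1.7723)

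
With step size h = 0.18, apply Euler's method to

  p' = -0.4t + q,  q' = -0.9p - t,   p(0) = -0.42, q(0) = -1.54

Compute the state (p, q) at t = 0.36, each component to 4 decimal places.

-0.9751, -1.3914

Euler on (p,q): p_{n+1} = p_n + h·p', q_{n+1} = q_n + h·q'.
0.000000: (-0.420000, -1.540000); f=(-1.540000, 0.378000) → (-0.697200, -1.471960)
0.180000: (-0.697200, -1.471960); f=(-1.543960, 0.447480) → (-0.975113, -1.391414)
(p(0.36), q(0.36)) ≈ (-0.9751, -1.3914)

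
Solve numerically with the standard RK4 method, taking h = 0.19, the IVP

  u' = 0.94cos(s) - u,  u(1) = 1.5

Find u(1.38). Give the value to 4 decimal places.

1.1323

RK4: k1 = f(s_n, u_n); k2 = f(s_n + h/2, u_n + (h/2)·k1); k3 = f(s_n + h/2, u_n + (h/2)·k2); k4 = f(s_n + h, u_n + h·k3); u_{n+1} = u_n + (h/6)·(k1 + 2k2 + 2k3 + k4).
s=1.000000, u=1.500000:
  k1 = f(1.000000, 1.500000) = -0.992116
  k2 = f(1.095000, 1.405749) = -0.975185
  k3 = f(1.095000, 1.407357) = -0.976794
  k4 = f(1.190000, 1.314409) = -0.965049
  u ← 1.500000 + (0.19/6)·(k1 + 2k2 + 2k3 + k4) = 1.314398
s=1.190000, u=1.314398:
  k1 = f(1.190000, 1.314398) = -0.965037
  k2 = f(1.285000, 1.222719) = -0.957713
  k3 = f(1.285000, 1.223415) = -0.958409
  k4 = f(1.380000, 1.132300) = -0.954038
  u ← 1.314398 + (0.19/6)·(k1 + 2k2 + 2k3 + k4) = 1.132273
u(1.38) ≈ 1.1323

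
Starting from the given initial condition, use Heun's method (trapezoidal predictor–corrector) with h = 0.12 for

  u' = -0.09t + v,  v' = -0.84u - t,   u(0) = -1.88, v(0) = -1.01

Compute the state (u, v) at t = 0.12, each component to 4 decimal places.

Heun on (u,v): k1 = f(t_n, state_n); k2 = f(t_n + h, state_n + h·k1); state_{n+1} = state_n + (h/2)·(k1 + k2).
0.000000: (-1.880000, -1.010000)
  k1 = (-1.010000, 1.579200)
  predictor → (-2.001200, -0.820496)
  k2 = (-0.831296, 1.561008)
  → (-1.990478, -0.821588)
(u(0.12), v(0.12)) ≈ (-1.9905, -0.8216)

-1.9905, -0.8216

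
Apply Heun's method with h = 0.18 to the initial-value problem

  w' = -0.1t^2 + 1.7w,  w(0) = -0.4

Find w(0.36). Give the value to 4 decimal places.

-0.7340

Heun: k1 = f(t_n, w_n); k2 = f(t_n + h, w_n + h·k1); w_{n+1} = w_n + (h/2)·(k1 + k2).
t=0.000000, w=-0.400000:
  k1 = f(0.000000, -0.400000) = -0.680000
  k2 = f(0.180000, -0.522400) = -0.891320
  w ← -0.400000 + (0.18/2)·(-0.680000 + (-0.891320)) = -0.541419
t=0.180000, w=-0.541419:
  k1 = f(0.180000, -0.541419) = -0.923652
  k2 = f(0.360000, -0.707676) = -1.216009
  w ← -0.541419 + (0.18/2)·(-0.923652 + (-1.216009)) = -0.733988
w(0.36) ≈ -0.7340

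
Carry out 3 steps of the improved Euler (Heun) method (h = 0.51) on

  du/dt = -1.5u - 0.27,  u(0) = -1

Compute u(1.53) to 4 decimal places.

Heun: k1 = f(t_n, u_n); k2 = f(t_n + h, u_n + h·k1); u_{n+1} = u_n + (h/2)·(k1 + k2).
t=0.000000, u=-1.000000:
  k1 = f(0.000000, -1.000000) = 1.230000
  k2 = f(0.510000, -0.372700) = 0.289050
  u ← -1.000000 + (0.51/2)·(1.230000 + 0.289050) = -0.612642
t=0.510000, u=-0.612642:
  k1 = f(0.510000, -0.612642) = 0.648963
  k2 = f(1.020000, -0.281671) = 0.152506
  u ← -0.612642 + (0.51/2)·(0.648963 + 0.152506) = -0.408267
t=1.020000, u=-0.408267:
  k1 = f(1.020000, -0.408267) = 0.342401
  k2 = f(1.530000, -0.233643) = 0.080464
  u ← -0.408267 + (0.51/2)·(0.342401 + 0.080464) = -0.300437
u(1.53) ≈ -0.3004

-0.3004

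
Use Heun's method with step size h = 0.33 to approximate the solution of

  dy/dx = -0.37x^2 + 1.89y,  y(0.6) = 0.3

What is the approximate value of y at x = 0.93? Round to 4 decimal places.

Heun: k1 = f(x_n, y_n); k2 = f(x_n + h, y_n + h·k1); y_{n+1} = y_n + (h/2)·(k1 + k2).
x=0.600000, y=0.300000:
  k1 = f(0.600000, 0.300000) = 0.433800
  k2 = f(0.930000, 0.443154) = 0.517548
  y ← 0.300000 + (0.33/2)·(0.433800 + 0.517548) = 0.456972
y(0.93) ≈ 0.4570

0.4570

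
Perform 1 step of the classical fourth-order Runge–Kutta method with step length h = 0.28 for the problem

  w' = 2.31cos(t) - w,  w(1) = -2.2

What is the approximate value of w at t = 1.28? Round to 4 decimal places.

-1.4313

RK4: k1 = f(t_n, w_n); k2 = f(t_n + h/2, w_n + (h/2)·k1); k3 = f(t_n + h/2, w_n + (h/2)·k2); k4 = f(t_n + h, w_n + h·k3); w_{n+1} = w_n + (h/6)·(k1 + 2k2 + 2k3 + k4).
t=1.000000, w=-2.200000:
  k1 = f(1.000000, -2.200000) = 3.448098
  k2 = f(1.140000, -1.717266) = 2.681910
  k3 = f(1.140000, -1.824533) = 2.789176
  k4 = f(1.280000, -1.419031) = 2.081343
  w ← -2.200000 + (0.28/6)·(k1 + 2k2 + 2k3 + k4) = -1.431325
w(1.28) ≈ -1.4313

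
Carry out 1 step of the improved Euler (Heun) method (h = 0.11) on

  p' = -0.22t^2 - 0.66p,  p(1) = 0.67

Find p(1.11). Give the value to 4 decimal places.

0.5970

Heun: k1 = f(t_n, p_n); k2 = f(t_n + h, p_n + h·k1); p_{n+1} = p_n + (h/2)·(k1 + k2).
t=1.000000, p=0.670000:
  k1 = f(1.000000, 0.670000) = -0.662200
  k2 = f(1.110000, 0.597158) = -0.665186
  p ← 0.670000 + (0.11/2)·(-0.662200 + (-0.665186)) = 0.596994
p(1.11) ≈ 0.5970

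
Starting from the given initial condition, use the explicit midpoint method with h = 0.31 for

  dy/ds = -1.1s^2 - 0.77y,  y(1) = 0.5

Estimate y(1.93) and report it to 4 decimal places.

Midpoint: k1 = f(s_n, y_n); k2 = f(s_n + h/2, y_n + (h/2)·k1); y_{n+1} = y_n + h·k2.
s=1.000000, y=0.500000:
  k1 = f(1.000000, 0.500000) = -1.485000
  k2 = f(1.155000, 0.269825) = -1.675193
  y ← 0.500000 + 0.31·(-1.675193) = -0.019310
s=1.310000, y=-0.019310:
  k1 = f(1.310000, -0.019310) = -1.872841
  k2 = f(1.465000, -0.309600) = -2.122455
  y ← -0.019310 + 0.31·(-2.122455) = -0.677271
s=1.620000, y=-0.677271:
  k1 = f(1.620000, -0.677271) = -2.365341
  k2 = f(1.775000, -1.043899) = -2.661885
  y ← -0.677271 + 0.31·(-2.661885) = -1.502455
y(1.93) ≈ -1.5025

-1.5025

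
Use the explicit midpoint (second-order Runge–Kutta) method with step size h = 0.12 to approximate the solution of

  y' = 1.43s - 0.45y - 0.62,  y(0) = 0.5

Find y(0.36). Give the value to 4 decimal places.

Midpoint: k1 = f(s_n, y_n); k2 = f(s_n + h/2, y_n + (h/2)·k1); y_{n+1} = y_n + h·k2.
s=0.000000, y=0.500000:
  k1 = f(0.000000, 0.500000) = -0.845000
  k2 = f(0.060000, 0.449300) = -0.736385
  y ← 0.500000 + 0.12·(-0.736385) = 0.411634
s=0.120000, y=0.411634:
  k1 = f(0.120000, 0.411634) = -0.633635
  k2 = f(0.180000, 0.373616) = -0.530727
  y ← 0.411634 + 0.12·(-0.530727) = 0.347947
s=0.240000, y=0.347947:
  k1 = f(0.240000, 0.347947) = -0.433376
  k2 = f(0.300000, 0.321944) = -0.335875
  y ← 0.347947 + 0.12·(-0.335875) = 0.307642
y(0.36) ≈ 0.3076

0.3076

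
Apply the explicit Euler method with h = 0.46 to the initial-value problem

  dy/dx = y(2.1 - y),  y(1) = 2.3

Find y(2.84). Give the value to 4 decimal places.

2.1000

Euler: y_{n+1} = y_n + h·f(x_n, y_n).
x=1.000000, y=2.300000: f=-0.460000 → y ← 2.300000 + 0.46·(-0.460000) = 2.088400
x=1.460000, y=2.088400: f=0.024225 → y ← 2.088400 + 0.46·0.024225 = 2.099544
x=1.920000, y=2.099544: f=0.000958 → y ← 2.099544 + 0.46·0.000958 = 2.099984
x=2.380000, y=2.099984: f=0.000033 → y ← 2.099984 + 0.46·0.000033 = 2.099999
y(2.84) ≈ 2.1000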